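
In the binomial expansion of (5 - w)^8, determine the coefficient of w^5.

The general term is C(8,j)·(5)^j·(-w)^(8-j); the w^5 term has j = 3.
C(8,3) = 56.
Coefficient = C(8,3) · 5^3 · (-1)^5 = 56 · 125 · (-1) = -7000.

-7000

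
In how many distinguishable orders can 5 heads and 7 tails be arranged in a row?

Choose positions for the heads: C(12,5) = 792.

792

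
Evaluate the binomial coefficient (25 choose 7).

480700

C(25,7) = (25·24·23·22·21·20·19) / 7! = 2422728000 / 5040 = 480700.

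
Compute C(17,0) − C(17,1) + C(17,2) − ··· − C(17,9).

-11440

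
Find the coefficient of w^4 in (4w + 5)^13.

357500000000

The general term is C(13,j)·(4w)^j·(5)^(13-j); the w^4 term has j = 4.
C(13,4) = 715.
Coefficient = C(13,4) · 4^4 · 5^9 = 715 · 256 · 1953125 = 357500000000.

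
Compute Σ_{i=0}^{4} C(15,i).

1 + 15 + 105 + 455 + 1365 = 1941.

1941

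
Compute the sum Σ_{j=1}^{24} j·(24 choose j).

201326592

Differentiating (1+x)^24 and setting x=1: Σ j·C(24,j) = 24·2^23 = 201326592.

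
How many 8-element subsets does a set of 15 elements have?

6435

C(15,8) = C(15,7) by symmetry.
C(15,7) = (15·14·13·12·11·10·9) / 7! = 32432400 / 5040 = 6435.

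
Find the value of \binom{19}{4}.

3876

C(19,4) = (19·18·17·16) / 4! = 93024 / 24 = 3876.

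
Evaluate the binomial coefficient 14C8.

C(14,8) = C(14,6) by symmetry.
C(14,6) = (14·13·12·11·10·9) / 6! = 2162160 / 720 = 3003.

3003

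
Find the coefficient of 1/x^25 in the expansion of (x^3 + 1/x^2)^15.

15

General term: C(15,j)·(x^3)^j·(1/x^2)^(15-j), with x-exponent 3j − 2(15−j) = 5j − 30.
Set 5j − 30 = -25: j = 1.
C(15,1) = 15; 1^1 = 1; 1^14 = 1.
Coefficient = 15 · 1 · 1 = 15.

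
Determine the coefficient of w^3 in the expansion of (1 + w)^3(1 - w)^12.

Coefficient of w^3 = Σ_{j} C(3,j)·1^j·C(12,3-j)·(-1)^(3-j) for j from 0 to 3.
= (-220) + 198 + (-36) + 1 = -57.

-57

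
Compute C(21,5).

C(21,5) = (21·20·19·18·17) / 5! = 2441880 / 120 = 20349.

20349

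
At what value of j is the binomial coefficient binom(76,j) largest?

C(76,j) is maximized at j = 76/2 = 38.

38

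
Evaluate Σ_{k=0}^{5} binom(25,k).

68406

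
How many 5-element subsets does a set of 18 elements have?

8568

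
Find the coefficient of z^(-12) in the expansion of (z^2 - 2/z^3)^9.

General term: C(9,j)·(z^2)^j·(-2/z^3)^(9-j), with z-exponent 2j − 3(9−j) = 5j − 27.
Set 5j − 27 = -12: j = 3.
C(9,3) = 84; 1^3 = 1; (-2)^6 = 64.
Coefficient = 84 · 1 · 64 = 5376.

5376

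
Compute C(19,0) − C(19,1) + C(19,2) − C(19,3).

-816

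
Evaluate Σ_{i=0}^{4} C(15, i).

1941

1 + 15 + 105 + 455 + 1365 = 1941.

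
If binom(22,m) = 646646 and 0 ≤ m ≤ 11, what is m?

C(22,m) increases on 0 ≤ m ≤ 11. C(22,9) = 497420 and C(22,10) = 646646, so m = 10.

10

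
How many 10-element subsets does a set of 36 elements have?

C(36,10) = (36·35·34·33·32·31·30·29·28·27) / 10! = 922393263052800 / 3628800 = 254186856.

254186856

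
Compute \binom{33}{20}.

573166440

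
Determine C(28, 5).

C(28,5) = (28·27·26·25·24) / 5! = 11793600 / 120 = 98280.

98280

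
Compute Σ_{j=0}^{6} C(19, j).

43796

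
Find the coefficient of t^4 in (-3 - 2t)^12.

51963120

The general term is C(12,j)·(-3)^j·(-2t)^(12-j); the t^4 term has j = 8.
C(12,8) = 495.
Coefficient = C(12,8) · (-3)^8 · (-2)^4 = 495 · 6561 · 16 = 51963120.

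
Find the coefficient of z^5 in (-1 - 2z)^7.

-672

The general term is C(7,j)·(-1)^j·(-2z)^(7-j); the z^5 term has j = 2.
C(7,2) = 21.
Coefficient = C(7,2) · (-2)^5 = 21 · (-32) = -672.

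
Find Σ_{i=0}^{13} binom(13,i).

8192

Setting x = 1 in (1+x)^13 gives Σ C(13,i) = 2^13 = 8192.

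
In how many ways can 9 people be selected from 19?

92378

This is C(19,9) = 92378.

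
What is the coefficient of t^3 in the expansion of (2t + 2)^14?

5963776

The general term is C(14,j)·(2t)^j·(2)^(14-j); the t^3 term has j = 3.
C(14,3) = 364.
Coefficient = C(14,3) · 2^3 · 2^11 = 364 · 8 · 2048 = 5963776.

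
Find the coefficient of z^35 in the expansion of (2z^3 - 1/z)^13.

-53248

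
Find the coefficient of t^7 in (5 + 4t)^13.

439296000000

The general term is C(13,j)·(5)^j·(4t)^(13-j); the t^7 term has j = 6.
C(13,6) = 1716.
Coefficient = C(13,6) · 5^6 · 4^7 = 1716 · 15625 · 16384 = 439296000000.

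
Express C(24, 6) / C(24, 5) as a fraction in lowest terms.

19/6

C(n,k+1)/C(n,k) = (n−k)/(k+1) = (24−5)/(5+1) = 19/6.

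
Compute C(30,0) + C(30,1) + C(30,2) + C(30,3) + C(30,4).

1 + 30 + 435 + 4060 + 27405 = 31931.

31931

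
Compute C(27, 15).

C(27,15) = C(27,12) by symmetry.
C(27,12) = (27·26·25·24·23·22·21·20·19·18·17·16) / 12! = 8326896754176000 / 479001600 = 17383860.

17383860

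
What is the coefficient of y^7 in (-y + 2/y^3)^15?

-420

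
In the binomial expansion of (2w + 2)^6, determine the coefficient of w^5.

384

The general term is C(6,j)·(2w)^j·(2)^(6-j); the w^5 term has j = 5.
C(6,5) = 6.
Coefficient = C(6,5) · 2^5 · 2^1 = 6 · 32 · 2 = 384.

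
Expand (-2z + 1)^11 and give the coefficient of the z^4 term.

5280

The general term is C(11,j)·(-2z)^j·(1)^(11-j); the z^4 term has j = 4.
C(11,4) = 330.
Coefficient = C(11,4) · (-2)^4 = 330 · 16 = 5280.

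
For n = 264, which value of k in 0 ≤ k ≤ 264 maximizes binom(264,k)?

132

C(264,k) is maximized at k = 264/2 = 132.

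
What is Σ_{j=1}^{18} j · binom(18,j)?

Differentiating (1+x)^18 and setting x=1: Σ j·C(18,j) = 18·2^17 = 2359296.

2359296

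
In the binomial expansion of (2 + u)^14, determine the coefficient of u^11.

2912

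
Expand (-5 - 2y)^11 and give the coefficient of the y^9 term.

The general term is C(11,j)·(-5)^j·(-2y)^(11-j); the y^9 term has j = 2.
C(11,2) = 55.
Coefficient = C(11,2) · (-5)^2 · (-2)^9 = 55 · 25 · (-512) = -704000.

-704000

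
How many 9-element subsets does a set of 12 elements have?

220

C(12,9) = C(12,3) by symmetry.
C(12,3) = (12·11·10) / 3! = 1320 / 6 = 220.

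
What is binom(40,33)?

18643560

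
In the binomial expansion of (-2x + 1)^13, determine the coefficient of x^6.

The general term is C(13,j)·(-2x)^j·(1)^(13-j); the x^6 term has j = 6.
C(13,6) = 1716.
Coefficient = C(13,6) · (-2)^6 = 1716 · 64 = 109824.

109824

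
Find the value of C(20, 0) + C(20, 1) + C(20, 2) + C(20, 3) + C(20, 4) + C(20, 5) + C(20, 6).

1 + 20 + 190 + 1140 + 4845 + 15504 + 38760 = 60460.

60460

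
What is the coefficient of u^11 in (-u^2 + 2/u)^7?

14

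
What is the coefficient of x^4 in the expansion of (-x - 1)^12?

The general term is C(12,j)·(-x)^j·(-1)^(12-j); the x^4 term has j = 4.
C(12,4) = 495.
Coefficient = C(12,4) = 495.

495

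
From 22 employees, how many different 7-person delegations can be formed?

This is C(22,7) = 170544.

170544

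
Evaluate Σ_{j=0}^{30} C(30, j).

The entries of row 30 sum to 2^30 = 1073741824.

1073741824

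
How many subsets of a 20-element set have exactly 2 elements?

190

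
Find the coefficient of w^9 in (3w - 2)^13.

225173520

The general term is C(13,j)·(3w)^j·(-2)^(13-j); the w^9 term has j = 9.
C(13,9) = 715.
Coefficient = C(13,9) · 3^9 · (-2)^4 = 715 · 19683 · 16 = 225173520.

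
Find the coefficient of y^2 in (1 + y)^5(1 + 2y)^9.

244

Coefficient of y^2 = Σ_{j} C(5,j)·1^j·C(9,2-j)·2^(2-j) for j from 0 to 2.
= 144 + 90 + 10 = 244.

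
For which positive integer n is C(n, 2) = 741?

n(n−1)/2 = 741 ⇒ n(n−1) = 1482. Since 39·38 = 1482, n = 39.

39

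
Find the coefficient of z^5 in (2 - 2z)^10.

-258048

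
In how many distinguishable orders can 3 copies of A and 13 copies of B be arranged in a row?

Choose positions for the A's: C(16,3) = 560.

560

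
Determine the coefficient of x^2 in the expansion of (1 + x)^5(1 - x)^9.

1

Coefficient of x^2 = Σ_{j} C(5,j)·1^j·C(9,2-j)·(-1)^(2-j) for j from 0 to 2.
= 36 + (-45) + 10 = 1.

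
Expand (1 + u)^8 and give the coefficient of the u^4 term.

70

The general term is C(8,j)·(1)^j·(u)^(8-j); the u^4 term has j = 4.
C(8,4) = 70.
Coefficient = C(8,4) = 70.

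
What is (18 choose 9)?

C(18,9) = (18·17·16·15·14·13·12·11·10) / 9! = 17643225600 / 362880 = 48620.

48620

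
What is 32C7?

3365856

C(32,7) = (32·31·30·29·28·27·26) / 7! = 16963914240 / 5040 = 3365856.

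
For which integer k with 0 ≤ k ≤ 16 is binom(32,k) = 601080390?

C(32,k) increases on 0 ≤ k ≤ 16. C(32,15) = 565722720 and C(32,16) = 601080390, so k = 16.

16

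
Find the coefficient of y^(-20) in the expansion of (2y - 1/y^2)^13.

General term: C(13,j)·(2y)^j·(-1/y^2)^(13-j), with y-exponent 1j − 2(13−j) = 3j − 26.
Set 3j − 26 = -20: j = 2.
C(13,2) = 78; 2^2 = 4; (-1)^11 = -1.
Coefficient = 78 · 4 · (-1) = -312.

-312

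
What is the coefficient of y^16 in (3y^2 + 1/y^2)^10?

General term: C(10,j)·(3y^2)^j·(1/y^2)^(10-j), with y-exponent 2j − 2(10−j) = 4j − 20.
Set 4j − 20 = 16: j = 9.
C(10,9) = 10; 3^9 = 19683; 1^1 = 1.
Coefficient = 10 · 19683 · 1 = 196830.

196830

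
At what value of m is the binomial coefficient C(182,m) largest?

C(182,m) is maximized at m = 182/2 = 91.

91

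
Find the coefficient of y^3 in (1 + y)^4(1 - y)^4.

Coefficient of y^3 = Σ_{j} C(4,j)·1^j·C(4,3-j)·(-1)^(3-j) for j from 0 to 3.
= (-4) + 24 + (-24) + 4 = 0.

0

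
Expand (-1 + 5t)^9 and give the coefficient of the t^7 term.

The general term is C(9,j)·(-1)^j·(5t)^(9-j); the t^7 term has j = 2.
C(9,2) = 36.
Coefficient = C(9,2) · 5^7 = 36 · 78125 = 2812500.

2812500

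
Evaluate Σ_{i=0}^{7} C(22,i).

1 + 22 + 231 + 1540 + 7315 + 26334 + 74613 + 170544 = 280600.

280600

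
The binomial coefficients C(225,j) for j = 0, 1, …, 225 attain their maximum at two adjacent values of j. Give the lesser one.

For odd n = 225, C(225,j) peaks at j = (n−1)/2 and (n+1)/2; the lesser is 112.

112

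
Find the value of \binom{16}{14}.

120

C(16,14) = C(16,2) by symmetry.
C(16,2) = (16·15) / 2! = 240 / 2 = 120.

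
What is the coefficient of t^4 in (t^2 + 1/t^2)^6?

General term: C(6,j)·(t^2)^j·(1/t^2)^(6-j), with t-exponent 2j − 2(6−j) = 4j − 12.
Set 4j − 12 = 4: j = 4.
C(6,4) = 15; 1^4 = 1; 1^2 = 1.
Coefficient = 15 · 1 · 1 = 15.

15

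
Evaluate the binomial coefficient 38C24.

9669554100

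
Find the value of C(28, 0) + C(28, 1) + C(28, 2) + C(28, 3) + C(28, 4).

24158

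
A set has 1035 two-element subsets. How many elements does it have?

n(n−1)/2 = 1035 ⇒ n(n−1) = 2070. Since 46·45 = 2070, n = 46.

46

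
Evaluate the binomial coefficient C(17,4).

2380

C(17,4) = (17·16·15·14) / 4! = 57120 / 24 = 2380.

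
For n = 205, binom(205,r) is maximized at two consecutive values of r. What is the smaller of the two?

For odd n = 205, C(205,r) peaks at r = (n−1)/2 and (n+1)/2; the smaller is 102.

102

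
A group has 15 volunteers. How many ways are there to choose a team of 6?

5005

This is C(15,6) = 5005.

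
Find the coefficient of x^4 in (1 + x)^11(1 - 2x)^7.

120

Coefficient of x^4 = Σ_{j} C(11,j)·1^j·C(7,4-j)·(-2)^(4-j) for j from 0 to 4.
= 560 + (-3080) + 4620 + (-2310) + 330 = 120.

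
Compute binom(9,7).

C(9,7) = C(9,2) by symmetry.
C(9,2) = (9·8) / 2! = 72 / 2 = 36.

36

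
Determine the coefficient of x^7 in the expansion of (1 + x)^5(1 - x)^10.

-45

Coefficient of x^7 = Σ_{j} C(5,j)·1^j·C(10,7-j)·(-1)^(7-j) for j from 0 to 5.
= (-120) + 1050 + (-2520) + 2100 + (-600) + 45 = -45.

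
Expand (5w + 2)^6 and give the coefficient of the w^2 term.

6000

The general term is C(6,j)·(5w)^j·(2)^(6-j); the w^2 term has j = 2.
C(6,2) = 15.
Coefficient = C(6,2) · 5^2 · 2^4 = 15 · 25 · 16 = 6000.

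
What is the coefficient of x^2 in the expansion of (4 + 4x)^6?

The general term is C(6,j)·(4)^j·(4x)^(6-j); the x^2 term has j = 4.
C(6,4) = 15.
Coefficient = C(6,4) · 4^4 · 4^2 = 15 · 256 · 16 = 61440.

61440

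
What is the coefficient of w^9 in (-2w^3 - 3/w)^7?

-15120

General term: C(7,j)·(-2w^3)^j·(-3/w)^(7-j), with w-exponent 3j − 1(7−j) = 4j − 7.
Set 4j − 7 = 9: j = 4.
C(7,4) = 35; (-2)^4 = 16; (-3)^3 = -27.
Coefficient = 35 · 16 · (-27) = -15120.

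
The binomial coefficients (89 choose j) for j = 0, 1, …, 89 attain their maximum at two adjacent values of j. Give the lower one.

44

For odd n = 89, C(89,j) peaks at j = (n−1)/2 and (n+1)/2; the lower is 44.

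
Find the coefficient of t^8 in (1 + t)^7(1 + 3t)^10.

8156730

Coefficient of t^8 = Σ_{j} C(7,j)·1^j·C(10,8-j)·3^(8-j) for j from 0 to 7.
= 295245 + 1837080 + 3214890 + 2143260 + 595350 + 68040 + 2835 + 30 = 8156730.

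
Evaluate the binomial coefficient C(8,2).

C(8,2) = (8·7) / 2! = 56 / 2 = 28.

28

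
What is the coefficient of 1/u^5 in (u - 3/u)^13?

-14073345

General term: C(13,j)·(u)^j·(-3/u)^(13-j), with u-exponent 1j − 1(13−j) = 2j − 13.
Set 2j − 13 = -5: j = 4.
C(13,4) = 715; 1^4 = 1; (-3)^9 = -19683.
Coefficient = 715 · 1 · (-19683) = -14073345.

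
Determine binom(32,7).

C(32,7) = (32·31·30·29·28·27·26) / 7! = 16963914240 / 5040 = 3365856.

3365856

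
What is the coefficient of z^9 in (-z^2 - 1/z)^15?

-6435

General term: C(15,j)·(-z^2)^j·(-1/z)^(15-j), with z-exponent 2j − 1(15−j) = 3j − 15.
Set 3j − 15 = 9: j = 8.
C(15,8) = 6435; (-1)^8 = 1; (-1)^7 = -1.
Coefficient = 6435 · 1 · (-1) = -6435.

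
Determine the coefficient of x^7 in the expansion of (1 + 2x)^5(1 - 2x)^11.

Coefficient of x^7 = Σ_{j} C(5,j)·2^j·C(11,7-j)·(-2)^(7-j) for j from 0 to 5.
= (-42240) + 295680 + (-591360) + 422400 + (-105600) + 7040 = -14080.

-14080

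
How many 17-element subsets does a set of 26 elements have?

C(26,17) = C(26,9) by symmetry.
C(26,9) = (26·25·24·23·22·21·20·19·18) / 9! = 1133836704000 / 362880 = 3124550.

3124550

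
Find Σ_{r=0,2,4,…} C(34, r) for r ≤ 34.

8589934592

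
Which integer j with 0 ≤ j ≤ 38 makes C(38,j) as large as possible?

19

C(38,j) is maximized at j = 38/2 = 19.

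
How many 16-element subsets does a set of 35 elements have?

C(35,16) = (35·34·33·32·31·30·29·28·27·26·25·24·23·22·21·20) / 16! = 84945040381058457600000 / 20922789888000 = 4059928950.

4059928950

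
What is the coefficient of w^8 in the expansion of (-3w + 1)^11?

The general term is C(11,j)·(-3w)^j·(1)^(11-j); the w^8 term has j = 8.
C(11,8) = 165.
Coefficient = C(11,8) · (-3)^8 = 165 · 6561 = 1082565.

1082565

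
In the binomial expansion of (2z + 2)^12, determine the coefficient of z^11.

The general term is C(12,j)·(2z)^j·(2)^(12-j); the z^11 term has j = 11.
C(12,11) = 12.
Coefficient = C(12,11) · 2^11 · 2^1 = 12 · 2048 · 2 = 49152.

49152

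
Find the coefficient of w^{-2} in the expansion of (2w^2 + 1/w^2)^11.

14784

General term: C(11,j)·(2w^2)^j·(1/w^2)^(11-j), with w-exponent 2j − 2(11−j) = 4j − 22.
Set 4j − 22 = -2: j = 5.
C(11,5) = 462; 2^5 = 32; 1^6 = 1.
Coefficient = 462 · 32 · 1 = 14784.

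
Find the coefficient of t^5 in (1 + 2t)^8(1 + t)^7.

Coefficient of t^5 = Σ_{j} C(8,j)·2^j·C(7,5-j)·1^(5-j) for j from 0 to 5.
= 21 + 560 + 3920 + 9408 + 7840 + 1792 = 23541.

23541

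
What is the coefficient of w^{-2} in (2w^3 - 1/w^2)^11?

-5280

General term: C(11,j)·(2w^3)^j·(-1/w^2)^(11-j), with w-exponent 3j − 2(11−j) = 5j − 22.
Set 5j − 22 = -2: j = 4.
C(11,4) = 330; 2^4 = 16; (-1)^7 = -1.
Coefficient = 330 · 16 · (-1) = -5280.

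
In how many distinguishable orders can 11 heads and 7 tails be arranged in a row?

Choose positions for the heads: C(18,11) = 31824.

31824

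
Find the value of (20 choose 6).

C(20,6) = (20·19·18·17·16·15) / 6! = 27907200 / 720 = 38760.

38760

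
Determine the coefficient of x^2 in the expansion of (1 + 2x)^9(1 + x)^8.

316

Coefficient of x^2 = Σ_{j} C(9,j)·2^j·C(8,2-j)·1^(2-j) for j from 0 to 2.
= 28 + 144 + 144 = 316.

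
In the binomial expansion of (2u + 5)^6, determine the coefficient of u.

37500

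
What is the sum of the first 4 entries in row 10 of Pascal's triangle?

176

1 + 10 + 45 + 120 = 176.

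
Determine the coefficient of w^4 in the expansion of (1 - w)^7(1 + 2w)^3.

21

Coefficient of w^4 = Σ_{j} C(7,j)·(-1)^j·C(3,4-j)·2^(4-j) for j from 1 to 4.
= (-56) + 252 + (-210) + 35 = 21.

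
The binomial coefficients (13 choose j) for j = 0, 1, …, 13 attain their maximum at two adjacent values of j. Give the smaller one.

For odd n = 13, C(13,j) peaks at j = (n−1)/2 and (n+1)/2; the smaller is 6.

6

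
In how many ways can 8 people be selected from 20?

125970

This is C(20,8) = 125970.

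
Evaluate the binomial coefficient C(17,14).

680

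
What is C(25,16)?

2042975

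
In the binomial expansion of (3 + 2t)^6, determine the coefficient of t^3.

The general term is C(6,j)·(3)^j·(2t)^(6-j); the t^3 term has j = 3.
C(6,3) = 20.
Coefficient = C(6,3) · 3^3 · 2^3 = 20 · 27 · 8 = 4320.

4320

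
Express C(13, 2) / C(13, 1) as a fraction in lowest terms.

C(n,k+1)/C(n,k) = (n−k)/(k+1) = (13−1)/(1+1) = 12/2 = 6.

6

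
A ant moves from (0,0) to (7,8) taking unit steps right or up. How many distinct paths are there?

Each path is a sequence of 15 steps with 7 rights: C(15,7) = 6435.

6435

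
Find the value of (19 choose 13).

C(19,13) = C(19,6) by symmetry.
C(19,6) = (19·18·17·16·15·14) / 6! = 19535040 / 720 = 27132.

27132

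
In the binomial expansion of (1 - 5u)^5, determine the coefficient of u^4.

The general term is C(5,j)·(1)^j·(-5u)^(5-j); the u^4 term has j = 1.
C(5,1) = 5.
Coefficient = C(5,1) · (-5)^4 = 5 · 625 = 3125.

3125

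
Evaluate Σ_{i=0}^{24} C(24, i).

16777216

Setting x = 1 in (1+x)^24 gives Σ C(24,i) = 2^24 = 16777216.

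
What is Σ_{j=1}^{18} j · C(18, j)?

Differentiating (1+x)^18 and setting x=1: Σ j·C(18,j) = 18·2^17 = 2359296.

2359296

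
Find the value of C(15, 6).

5005

C(15,6) = (15·14·13·12·11·10) / 6! = 3603600 / 720 = 5005.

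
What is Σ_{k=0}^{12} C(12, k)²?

2704156

Σ C(12,k)² is the coefficient of x^12 in (1+x)^12(1+x)^12 = (1+x)^24, i.e. C(24,12) = 2704156.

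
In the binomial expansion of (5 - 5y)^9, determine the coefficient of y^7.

The general term is C(9,j)·(5)^j·(-5y)^(9-j); the y^7 term has j = 2.
C(9,2) = 36.
Coefficient = C(9,2) · 5^2 · (-5)^7 = 36 · 25 · (-78125) = -70312500.

-70312500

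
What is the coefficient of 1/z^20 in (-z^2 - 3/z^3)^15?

-177324147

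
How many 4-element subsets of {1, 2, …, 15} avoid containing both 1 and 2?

1287

All 4-subsets: C(15,4) = 1365. Those containing both fixed elements: C(13,2) = 78.
1365 − 78 = 1287.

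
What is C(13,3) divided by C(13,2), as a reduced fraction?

11/3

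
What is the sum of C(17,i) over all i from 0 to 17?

Setting x = 1 in (1+x)^17 gives Σ C(17,i) = 2^17 = 131072.

131072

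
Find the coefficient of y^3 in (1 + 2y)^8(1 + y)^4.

Coefficient of y^3 = Σ_{j} C(8,j)·2^j·C(4,3-j)·1^(3-j) for j from 0 to 3.
= 4 + 96 + 448 + 448 = 996.

996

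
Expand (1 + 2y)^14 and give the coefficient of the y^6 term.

192192

The general term is C(14,j)·(1)^j·(2y)^(14-j); the y^6 term has j = 8.
C(14,8) = 3003.
Coefficient = C(14,8) · 2^6 = 3003 · 64 = 192192.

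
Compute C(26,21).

65780

C(26,21) = C(26,5) by symmetry.
C(26,5) = (26·25·24·23·22) / 5! = 7893600 / 120 = 65780.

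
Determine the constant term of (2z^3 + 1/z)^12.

1760

General term: C(12,j)·(2z^3)^j·(1/z)^(12-j), with z-exponent 3j − 1(12−j) = 4j − 12.
Set 4j − 12 = 0: j = 3.
C(12,3) = 220; 2^3 = 8; 1^9 = 1.
Coefficient = 220 · 8 · 1 = 1760.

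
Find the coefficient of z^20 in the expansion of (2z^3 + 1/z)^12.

126720

General term: C(12,j)·(2z^3)^j·(1/z)^(12-j), with z-exponent 3j − 1(12−j) = 4j − 12.
Set 4j − 12 = 20: j = 8.
C(12,8) = 495; 2^8 = 256; 1^4 = 1.
Coefficient = 495 · 256 · 1 = 126720.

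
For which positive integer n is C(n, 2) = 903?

43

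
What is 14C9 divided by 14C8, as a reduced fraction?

2/3

C(n,k+1)/C(n,k) = (n−k)/(k+1) = (14−8)/(8+1) = 6/9 = 2/3.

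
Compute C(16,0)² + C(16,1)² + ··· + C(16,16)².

Σ C(16,k)² is the coefficient of x^16 in (1+x)^16(1+x)^16 = (1+x)^32, i.e. C(32,16) = 601080390.

601080390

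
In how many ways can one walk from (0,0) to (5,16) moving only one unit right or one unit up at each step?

20349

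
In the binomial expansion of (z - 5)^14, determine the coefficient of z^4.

9775390625

The general term is C(14,j)·(z)^j·(-5)^(14-j); the z^4 term has j = 4.
C(14,4) = 1001.
Coefficient = C(14,4) · (-5)^10 = 1001 · 9765625 = 9775390625.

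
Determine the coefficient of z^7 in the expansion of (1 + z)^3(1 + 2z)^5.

176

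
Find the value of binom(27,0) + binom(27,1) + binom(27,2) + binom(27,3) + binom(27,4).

1 + 27 + 351 + 2925 + 17550 = 20854.

20854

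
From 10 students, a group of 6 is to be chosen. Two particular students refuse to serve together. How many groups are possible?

All 6-subsets: C(10,6) = 210. Those containing both fixed elements: C(8,4) = 70.
210 − 70 = 140.

140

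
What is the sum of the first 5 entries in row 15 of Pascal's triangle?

1 + 15 + 105 + 455 + 1365 = 1941.

1941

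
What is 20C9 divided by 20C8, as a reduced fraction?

C(n,k+1)/C(n,k) = (n−k)/(k+1) = (20−8)/(8+1) = 12/9 = 4/3.

4/3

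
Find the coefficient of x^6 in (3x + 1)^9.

The general term is C(9,j)·(3x)^j·(1)^(9-j); the x^6 term has j = 6.
C(9,6) = 84.
Coefficient = C(9,6) · 3^6 = 84 · 729 = 61236.

61236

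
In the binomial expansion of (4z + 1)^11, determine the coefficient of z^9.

14417920

The general term is C(11,j)·(4z)^j·(1)^(11-j); the z^9 term has j = 9.
C(11,9) = 55.
Coefficient = C(11,9) · 4^9 = 55 · 262144 = 14417920.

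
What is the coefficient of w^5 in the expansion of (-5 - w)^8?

The general term is C(8,j)·(-5)^j·(-w)^(8-j); the w^5 term has j = 3.
C(8,3) = 56.
Coefficient = C(8,3) · (-5)^3 · (-1)^5 = 56 · (-125) · (-1) = 7000.

7000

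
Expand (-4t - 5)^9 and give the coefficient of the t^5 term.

The general term is C(9,j)·(-4t)^j·(-5)^(9-j); the t^5 term has j = 5.
C(9,5) = 126.
Coefficient = C(9,5) · (-4)^5 · (-5)^4 = 126 · (-1024) · 625 = -80640000.

-80640000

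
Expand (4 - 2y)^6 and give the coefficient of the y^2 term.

15360

The general term is C(6,j)·(4)^j·(-2y)^(6-j); the y^2 term has j = 4.
C(6,4) = 15.
Coefficient = C(6,4) · 4^4 · (-2)^2 = 15 · 256 · 4 = 15360.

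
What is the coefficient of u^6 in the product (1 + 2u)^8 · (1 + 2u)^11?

(1 + 2u)^8(1 + 2u)^11 = (1 + 2u)^19, so the coefficient of u^6 is C(19,6)·2^6 = 27132·64 = 1736448.

1736448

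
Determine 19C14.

C(19,14) = C(19,5) by symmetry.
C(19,5) = (19·18·17·16·15) / 5! = 1395360 / 120 = 11628.

11628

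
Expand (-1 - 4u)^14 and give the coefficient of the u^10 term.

The general term is C(14,j)·(-1)^j·(-4u)^(14-j); the u^10 term has j = 4.
C(14,4) = 1001.
Coefficient = C(14,4) · (-4)^10 = 1001 · 1048576 = 1049624576.

1049624576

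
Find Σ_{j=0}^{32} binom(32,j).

4294967296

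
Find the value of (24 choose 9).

1307504

C(24,9) = (24·23·22·21·20·19·18·17·16) / 9! = 474467051520 / 362880 = 1307504.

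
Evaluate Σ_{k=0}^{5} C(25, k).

1 + 25 + 300 + 2300 + 12650 + 53130 = 68406.

68406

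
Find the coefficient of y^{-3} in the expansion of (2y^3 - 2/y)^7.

896

General term: C(7,j)·(2y^3)^j·(-2/y)^(7-j), with y-exponent 3j − 1(7−j) = 4j − 7.
Set 4j − 7 = -3: j = 1.
C(7,1) = 7; 2^1 = 2; (-2)^6 = 64.
Coefficient = 7 · 2 · 64 = 896.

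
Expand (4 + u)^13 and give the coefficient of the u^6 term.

The general term is C(13,j)·(4)^j·(u)^(13-j); the u^6 term has j = 7.
C(13,7) = 1716.
Coefficient = C(13,7) · 4^7 = 1716 · 16384 = 28114944.

28114944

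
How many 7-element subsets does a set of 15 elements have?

6435

C(15,7) = (15·14·13·12·11·10·9) / 7! = 32432400 / 5040 = 6435.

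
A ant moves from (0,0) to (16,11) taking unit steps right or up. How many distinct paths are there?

13037895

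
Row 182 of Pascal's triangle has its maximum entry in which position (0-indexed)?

91

C(182,k) is maximized at k = 182/2 = 91.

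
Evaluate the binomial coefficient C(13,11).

C(13,11) = C(13,2) by symmetry.
C(13,2) = (13·12) / 2! = 156 / 2 = 78.

78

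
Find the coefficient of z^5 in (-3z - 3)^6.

4374

The general term is C(6,j)·(-3z)^j·(-3)^(6-j); the z^5 term has j = 5.
C(6,5) = 6.
Coefficient = C(6,5) · (-3)^5 · (-3)^1 = 6 · (-243) · (-3) = 4374.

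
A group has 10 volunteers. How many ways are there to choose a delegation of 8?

This is C(10,8) = 45.

45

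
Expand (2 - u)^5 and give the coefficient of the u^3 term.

-40

The general term is C(5,j)·(2)^j·(-u)^(5-j); the u^3 term has j = 2.
C(5,2) = 10.
Coefficient = C(5,2) · 2^2 · (-1)^3 = 10 · 4 · (-1) = -40.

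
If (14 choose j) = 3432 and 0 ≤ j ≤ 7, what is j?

C(14,j) increases on 0 ≤ j ≤ 7. C(14,6) = 3003 and C(14,7) = 3432, so j = 7.

7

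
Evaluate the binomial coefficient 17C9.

C(17,9) = C(17,8) by symmetry.
C(17,8) = (17·16·15·14·13·12·11·10) / 8! = 980179200 / 40320 = 24310.

24310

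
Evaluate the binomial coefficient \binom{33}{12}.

C(33,12) = (33·32·31·30·29·28·27·26·25·24·23·22) / 12! = 169958063987712000 / 479001600 = 354817320.

354817320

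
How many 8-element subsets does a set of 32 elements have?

10518300

C(32,8) = (32·31·30·29·28·27·26·25) / 8! = 424097856000 / 40320 = 10518300.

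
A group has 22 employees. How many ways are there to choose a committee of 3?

1540

This is C(22,3) = 1540.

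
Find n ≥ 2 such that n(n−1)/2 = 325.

n(n−1)/2 = 325 ⇒ n(n−1) = 650. Since 26·25 = 650, n = 26.

26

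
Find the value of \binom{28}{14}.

40116600

C(28,14) = (28·27·26·25·24·23·22·21·20·19·18·17·16·15) / 14! = 3497296636753920000 / 87178291200 = 40116600.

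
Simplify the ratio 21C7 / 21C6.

15/7

C(n,k+1)/C(n,k) = (n−k)/(k+1) = (21−6)/(6+1) = 15/7.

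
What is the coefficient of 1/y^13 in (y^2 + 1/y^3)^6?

General term: C(6,j)·(y^2)^j·(1/y^3)^(6-j), with y-exponent 2j − 3(6−j) = 5j − 18.
Set 5j − 18 = -13: j = 1.
C(6,1) = 6; 1^1 = 1; 1^5 = 1.
Coefficient = 6 · 1 · 1 = 6.

6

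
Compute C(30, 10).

30045015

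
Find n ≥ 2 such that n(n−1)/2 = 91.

14

n(n−1)/2 = 91 ⇒ n(n−1) = 182. Since 14·13 = 182, n = 14.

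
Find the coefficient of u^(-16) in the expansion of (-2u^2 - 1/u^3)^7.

-14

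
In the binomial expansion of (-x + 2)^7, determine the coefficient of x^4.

280

The general term is C(7,j)·(-x)^j·(2)^(7-j); the x^4 term has j = 4.
C(7,4) = 35.
Coefficient = C(7,4) · 2^3 = 35 · 8 = 280.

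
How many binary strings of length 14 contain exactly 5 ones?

Choose the 5 positions: C(14,5) = 2002.

2002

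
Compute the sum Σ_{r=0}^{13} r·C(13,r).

53248

Since r·C(13,r) = 13·C(12,r−1), the sum is 13·2^12 = 13·4096 = 53248.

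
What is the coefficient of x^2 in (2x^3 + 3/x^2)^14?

1260971712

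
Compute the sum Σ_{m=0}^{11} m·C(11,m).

Differentiating (1+x)^11 and setting x=1: Σ m·C(11,m) = 11·2^10 = 11264.

11264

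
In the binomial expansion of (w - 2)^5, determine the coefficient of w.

80

The general term is C(5,j)·(w)^j·(-2)^(5-j); the w^1 term has j = 1.
C(5,1) = 5.
Coefficient = C(5,1) · (-2)^4 = 5 · 16 = 80.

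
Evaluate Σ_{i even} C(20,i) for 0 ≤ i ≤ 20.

524288

Half of (1+1)^20 + (1−1)^20 gives the even-index sum: 2^19 = 524288.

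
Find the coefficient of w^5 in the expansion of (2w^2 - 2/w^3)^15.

General term: C(15,j)·(2w^2)^j·(-2/w^3)^(15-j), with w-exponent 2j − 3(15−j) = 5j − 45.
Set 5j − 45 = 5: j = 10.
C(15,10) = 3003; 2^10 = 1024; (-2)^5 = -32.
Coefficient = 3003 · 1024 · (-32) = -98402304.

-98402304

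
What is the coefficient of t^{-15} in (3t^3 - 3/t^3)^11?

General term: C(11,j)·(3t^3)^j·(-3/t^3)^(11-j), with t-exponent 3j − 3(11−j) = 6j − 33.
Set 6j − 33 = -15: j = 3.
C(11,3) = 165; 3^3 = 27; (-3)^8 = 6561.
Coefficient = 165 · 27 · 6561 = 29229255.

29229255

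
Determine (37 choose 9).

124403620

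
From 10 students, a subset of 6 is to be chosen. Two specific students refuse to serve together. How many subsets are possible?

All 6-subsets: C(10,6) = 210. Those containing both fixed elements: C(8,4) = 70.
210 − 70 = 140.

140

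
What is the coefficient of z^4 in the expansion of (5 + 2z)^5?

400

The general term is C(5,j)·(5)^j·(2z)^(5-j); the z^4 term has j = 1.
C(5,1) = 5.
Coefficient = C(5,1) · 5^1 · 2^4 = 5 · 5 · 16 = 400.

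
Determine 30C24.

593775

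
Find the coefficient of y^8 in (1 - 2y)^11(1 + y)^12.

Coefficient of y^8 = Σ_{j} C(11,j)·(-2)^j·C(12,8-j)·1^(8-j) for j from 0 to 8.
= 495 + (-17424) + 203280 + (-1045440) + 2613600 + (-3252480) + 1951488 + (-506880) + 42240 = -11121.

-11121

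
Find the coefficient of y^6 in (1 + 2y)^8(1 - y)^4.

-336

Coefficient of y^6 = Σ_{j} C(8,j)·2^j·C(4,6-j)·(-1)^(6-j) for j from 2 to 6.
= 112 + (-1792) + 6720 + (-7168) + 1792 = -336.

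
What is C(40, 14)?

C(40,14) = (40·39·38·37·36·35·34·33·32·31·30·29·28·27) / 14! = 2023140487449489408000 / 87178291200 = 23206929840.

23206929840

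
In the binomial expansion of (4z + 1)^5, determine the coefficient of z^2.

160

The general term is C(5,j)·(4z)^j·(1)^(5-j); the z^2 term has j = 2.
C(5,2) = 10.
Coefficient = C(5,2) · 4^2 = 10 · 16 = 160.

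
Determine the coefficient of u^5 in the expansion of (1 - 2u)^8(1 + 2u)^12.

2560

Coefficient of u^5 = Σ_{j} C(8,j)·(-2)^j·C(12,5-j)·2^(5-j) for j from 0 to 5.
= 25344 + (-126720) + 197120 + (-118272) + 26880 + (-1792) = 2560.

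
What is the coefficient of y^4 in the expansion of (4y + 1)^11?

The general term is C(11,j)·(4y)^j·(1)^(11-j); the y^4 term has j = 4.
C(11,4) = 330.
Coefficient = C(11,4) · 4^4 = 330 · 256 = 84480.

84480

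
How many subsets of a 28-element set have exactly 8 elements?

3108105

Choose the 8 positions: C(28,8) = 3108105.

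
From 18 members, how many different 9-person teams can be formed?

48620

This is C(18,9) = 48620.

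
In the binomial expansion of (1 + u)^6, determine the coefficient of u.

The general term is C(6,j)·(1)^j·(u)^(6-j); the u^1 term has j = 5.
C(6,5) = 6.
Coefficient = C(6,5) = 6.

6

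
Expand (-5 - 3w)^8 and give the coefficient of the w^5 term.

The general term is C(8,j)·(-5)^j·(-3w)^(8-j); the w^5 term has j = 3.
C(8,3) = 56.
Coefficient = C(8,3) · (-5)^3 · (-3)^5 = 56 · (-125) · (-243) = 1701000.

1701000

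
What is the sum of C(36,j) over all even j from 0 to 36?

34359738368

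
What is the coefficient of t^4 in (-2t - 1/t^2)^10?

11520

General term: C(10,j)·(-2t)^j·(-1/t^2)^(10-j), with t-exponent 1j − 2(10−j) = 3j − 20.
Set 3j − 20 = 4: j = 8.
C(10,8) = 45; (-2)^8 = 256; (-1)^2 = 1.
Coefficient = 45 · 256 · 1 = 11520.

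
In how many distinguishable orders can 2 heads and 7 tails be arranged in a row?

Choose positions for the heads: C(9,2) = 36.

36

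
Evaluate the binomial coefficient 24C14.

C(24,14) = C(24,10) by symmetry.
C(24,10) = (24·23·22·21·20·19·18·17·16·15) / 10! = 7117005772800 / 3628800 = 1961256.

1961256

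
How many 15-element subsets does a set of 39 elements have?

25140840660

C(39,15) = (39·38·37·36·35·34·33·32·31·30·29·28·27·26·25) / 15! = 32876032921054202880000 / 1307674368000 = 25140840660.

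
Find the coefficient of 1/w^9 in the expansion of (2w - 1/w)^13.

-312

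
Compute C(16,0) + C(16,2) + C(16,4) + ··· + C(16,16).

Half of (1+1)^16 + (1−1)^16 gives the even-index sum: 2^15 = 32768.

32768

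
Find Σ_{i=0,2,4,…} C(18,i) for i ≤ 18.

131072

Even-i terms of row 18 sum to 2^17 = 131072.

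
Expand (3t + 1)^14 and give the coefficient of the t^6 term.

2189187

The general term is C(14,j)·(3t)^j·(1)^(14-j); the t^6 term has j = 6.
C(14,6) = 3003.
Coefficient = C(14,6) · 3^6 = 3003 · 729 = 2189187.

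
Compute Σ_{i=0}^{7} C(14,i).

1 + 14 + 91 + 364 + 1001 + 2002 + 3003 + 3432 = 9908.

9908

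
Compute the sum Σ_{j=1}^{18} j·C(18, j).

2359296

Since j·C(18,j) = 18·C(17,j−1), the sum is 18·2^17 = 18·131072 = 2359296.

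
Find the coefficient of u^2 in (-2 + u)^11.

-28160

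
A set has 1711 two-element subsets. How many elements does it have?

59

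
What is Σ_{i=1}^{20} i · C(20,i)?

10485760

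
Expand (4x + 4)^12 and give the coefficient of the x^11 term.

The general term is C(12,j)·(4x)^j·(4)^(12-j); the x^11 term has j = 11.
C(12,11) = 12.
Coefficient = C(12,11) · 4^11 · 4^1 = 12 · 4194304 · 4 = 201326592.

201326592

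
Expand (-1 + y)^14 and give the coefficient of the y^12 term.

91

The general term is C(14,j)·(-1)^j·(y)^(14-j); the y^12 term has j = 2.
C(14,2) = 91.
Coefficient = C(14,2) = 91.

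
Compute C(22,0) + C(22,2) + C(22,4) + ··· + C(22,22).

2097152

Half of (1+1)^22 + (1−1)^22 gives the even-index sum: 2^21 = 2097152.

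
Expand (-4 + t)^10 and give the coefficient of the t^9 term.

-40

The general term is C(10,j)·(-4)^j·(t)^(10-j); the t^9 term has j = 1.
C(10,1) = 10.
Coefficient = C(10,1) · (-4)^1 = 10 · (-4) = -40.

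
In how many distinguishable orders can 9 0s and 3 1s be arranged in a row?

220

Choose positions for the 0s: C(12,9) = 220.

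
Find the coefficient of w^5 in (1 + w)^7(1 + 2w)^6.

Coefficient of w^5 = Σ_{j} C(7,j)·1^j·C(6,5-j)·2^(5-j) for j from 0 to 5.
= 192 + 1680 + 3360 + 2100 + 420 + 21 = 7773.

7773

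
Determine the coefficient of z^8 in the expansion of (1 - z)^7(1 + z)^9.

0

Coefficient of z^8 = Σ_{j} C(7,j)·(-1)^j·C(9,8-j)·1^(8-j) for j from 0 to 7.
= 9 + (-252) + 1764 + (-4410) + 4410 + (-1764) + 252 + (-9) = 0.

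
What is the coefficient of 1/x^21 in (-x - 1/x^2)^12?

12

General term: C(12,j)·(-x)^j·(-1/x^2)^(12-j), with x-exponent 1j − 2(12−j) = 3j − 24.
Set 3j − 24 = -21: j = 1.
C(12,1) = 12; (-1)^1 = -1; (-1)^11 = -1.
Coefficient = 12 · (-1) · (-1) = 12.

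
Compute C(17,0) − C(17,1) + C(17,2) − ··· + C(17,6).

The partial alternating sum Σ_{k=0}^{6} (−1)^k C(17,k) = (−1)^6 C(16,6) = 8008.

8008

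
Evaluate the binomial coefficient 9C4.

126

C(9,4) = (9·8·7·6) / 4! = 3024 / 24 = 126.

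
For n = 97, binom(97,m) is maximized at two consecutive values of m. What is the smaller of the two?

48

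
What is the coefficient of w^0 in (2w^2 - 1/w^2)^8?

1120

General term: C(8,j)·(2w^2)^j·(-1/w^2)^(8-j), with w-exponent 2j − 2(8−j) = 4j − 16.
Set 4j − 16 = 0: j = 4.
C(8,4) = 70; 2^4 = 16; (-1)^4 = 1.
Coefficient = 70 · 16 · 1 = 1120.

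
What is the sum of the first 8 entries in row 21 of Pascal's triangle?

198440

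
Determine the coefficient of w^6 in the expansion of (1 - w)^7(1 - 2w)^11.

298305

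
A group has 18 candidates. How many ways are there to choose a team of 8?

This is C(18,8) = 43758.

43758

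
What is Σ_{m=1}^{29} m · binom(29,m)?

Differentiating (1+x)^29 and setting x=1: Σ m·C(29,m) = 29·2^28 = 7784628224.

7784628224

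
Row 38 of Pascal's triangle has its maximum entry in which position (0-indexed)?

19

C(38,m) is maximized at m = 38/2 = 19.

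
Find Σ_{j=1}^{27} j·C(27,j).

1811939328

Differentiating (1+x)^27 and setting x=1: Σ j·C(27,j) = 27·2^26 = 1811939328.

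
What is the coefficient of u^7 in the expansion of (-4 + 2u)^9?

73728

The general term is C(9,j)·(-4)^j·(2u)^(9-j); the u^7 term has j = 2.
C(9,2) = 36.
Coefficient = C(9,2) · (-4)^2 · 2^7 = 36 · 16 · 128 = 73728.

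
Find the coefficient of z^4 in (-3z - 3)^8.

459270

The general term is C(8,j)·(-3z)^j·(-3)^(8-j); the z^4 term has j = 4.
C(8,4) = 70.
Coefficient = C(8,4) · (-3)^4 · (-3)^4 = 70 · 81 · 81 = 459270.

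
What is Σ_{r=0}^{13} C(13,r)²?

Σ C(13,r)² is the coefficient of x^13 in (1+x)^13(1+x)^13 = (1+x)^26, i.e. C(26,13) = 10400600.

10400600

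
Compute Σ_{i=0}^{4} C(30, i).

31931

1 + 30 + 435 + 4060 + 27405 = 31931.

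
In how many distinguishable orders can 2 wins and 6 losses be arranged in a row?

Choose positions for the wins: C(8,2) = 28.

28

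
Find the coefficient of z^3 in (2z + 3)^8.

The general term is C(8,j)·(2z)^j·(3)^(8-j); the z^3 term has j = 3.
C(8,3) = 56.
Coefficient = C(8,3) · 2^3 · 3^5 = 56 · 8 · 243 = 108864.

108864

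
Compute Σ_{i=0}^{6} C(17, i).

21778

1 + 17 + 136 + 680 + 2380 + 6188 + 12376 = 21778.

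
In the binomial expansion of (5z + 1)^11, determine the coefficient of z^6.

The general term is C(11,j)·(5z)^j·(1)^(11-j); the z^6 term has j = 6.
C(11,6) = 462.
Coefficient = C(11,6) · 5^6 = 462 · 15625 = 7218750.

7218750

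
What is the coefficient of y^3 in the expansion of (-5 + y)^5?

250

The general term is C(5,j)·(-5)^j·(y)^(5-j); the y^3 term has j = 2.
C(5,2) = 10.
Coefficient = C(5,2) · (-5)^2 = 10 · 25 = 250.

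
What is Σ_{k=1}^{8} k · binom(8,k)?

Differentiating (1+x)^8 and setting x=1: Σ k·C(8,k) = 8·2^7 = 1024.

1024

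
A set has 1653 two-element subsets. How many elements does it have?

n(n−1)/2 = 1653 ⇒ n(n−1) = 3306. Since 58·57 = 3306, n = 58.

58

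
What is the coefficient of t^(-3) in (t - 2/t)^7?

General term: C(7,j)·(t)^j·(-2/t)^(7-j), with t-exponent 1j − 1(7−j) = 2j − 7.
Set 2j − 7 = -3: j = 2.
C(7,2) = 21; 1^2 = 1; (-2)^5 = -32.
Coefficient = 21 · 1 · (-32) = -672.

-672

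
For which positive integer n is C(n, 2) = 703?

38

n(n−1)/2 = 703 ⇒ n(n−1) = 1406. Since 38·37 = 1406, n = 38.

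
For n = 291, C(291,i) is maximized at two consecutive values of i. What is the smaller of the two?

For odd n = 291, C(291,i) peaks at i = (n−1)/2 and (n+1)/2; the smaller is 145.

145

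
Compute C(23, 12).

1352078

C(23,12) = C(23,11) by symmetry.
C(23,11) = (23·22·21·20·19·18·17·16·15·14·13) / 11! = 53970627110400 / 39916800 = 1352078.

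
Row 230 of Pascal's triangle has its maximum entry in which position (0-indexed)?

115

C(230,j) is maximized at j = 230/2 = 115.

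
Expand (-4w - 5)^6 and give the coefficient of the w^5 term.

30720

The general term is C(6,j)·(-4w)^j·(-5)^(6-j); the w^5 term has j = 5.
C(6,5) = 6.
Coefficient = C(6,5) · (-4)^5 · (-5)^1 = 6 · (-1024) · (-5) = 30720.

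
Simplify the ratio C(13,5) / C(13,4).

C(n,k+1)/C(n,k) = (n−k)/(k+1) = (13−4)/(4+1) = 9/5.

9/5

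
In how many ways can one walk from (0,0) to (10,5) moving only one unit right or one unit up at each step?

3003

Each path is a sequence of 15 steps with 10 rights: C(15,10) = 3003.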